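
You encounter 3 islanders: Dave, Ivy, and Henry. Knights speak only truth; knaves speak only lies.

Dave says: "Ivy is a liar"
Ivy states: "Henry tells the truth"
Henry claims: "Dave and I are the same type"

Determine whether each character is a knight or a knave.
Dave is a knight.
Ivy is a knave.
Henry is a knave.

Verification:
- Dave (knight) says "Ivy is a liar" - this is TRUE because Ivy is a knave.
- Ivy (knave) says "Henry tells the truth" - this is FALSE (a lie) because Henry is a knave.
- Henry (knave) says "Dave and I are the same type" - this is FALSE (a lie) because Henry is a knave and Dave is a knight.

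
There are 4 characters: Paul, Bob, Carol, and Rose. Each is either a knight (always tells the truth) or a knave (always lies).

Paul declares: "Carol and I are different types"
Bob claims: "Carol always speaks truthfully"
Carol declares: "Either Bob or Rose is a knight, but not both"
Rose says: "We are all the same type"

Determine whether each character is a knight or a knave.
Paul is a knight.
Bob is a knave.
Carol is a knave.
Rose is a knave.

Verification:
- Paul (knight) says "Carol and I are different types" - this is TRUE because Paul is a knight and Carol is a knave.
- Bob (knave) says "Carol always speaks truthfully" - this is FALSE (a lie) because Carol is a knave.
- Carol (knave) says "Either Bob or Rose is a knight, but not both" - this is FALSE (a lie) because Bob is a knave and Rose is a knave.
- Rose (knave) says "We are all the same type" - this is FALSE (a lie) because Paul is a knight and Bob, Carol, and Rose are knaves.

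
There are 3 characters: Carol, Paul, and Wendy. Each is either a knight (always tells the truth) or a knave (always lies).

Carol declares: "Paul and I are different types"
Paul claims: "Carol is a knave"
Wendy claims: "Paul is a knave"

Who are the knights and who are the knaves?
Carol is a knight.
Paul is a knave.
Wendy is a knight.

Verification:
- Carol (knight) says "Paul and I are different types" - this is TRUE because Carol is a knight and Paul is a knave.
- Paul (knave) says "Carol is a knave" - this is FALSE (a lie) because Carol is a knight.
- Wendy (knight) says "Paul is a knave" - this is TRUE because Paul is a knave.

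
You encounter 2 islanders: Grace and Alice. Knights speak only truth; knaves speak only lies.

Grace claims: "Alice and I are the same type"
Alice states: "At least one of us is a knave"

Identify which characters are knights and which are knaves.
Grace is a knave.
Alice is a knight.

Verification:
- Grace (knave) says "Alice and I are the same type" - this is FALSE (a lie) because Grace is a knave and Alice is a knight.
- Alice (knight) says "At least one of us is a knave" - this is TRUE because Grace is a knave.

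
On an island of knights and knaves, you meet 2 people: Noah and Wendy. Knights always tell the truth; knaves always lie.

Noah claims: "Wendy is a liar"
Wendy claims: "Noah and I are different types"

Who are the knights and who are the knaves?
Noah is a knave.
Wendy is a knight.

Verification:
- Noah (knave) says "Wendy is a liar" - this is FALSE (a lie) because Wendy is a knight.
- Wendy (knight) says "Noah and I are different types" - this is TRUE because Wendy is a knight and Noah is a knave.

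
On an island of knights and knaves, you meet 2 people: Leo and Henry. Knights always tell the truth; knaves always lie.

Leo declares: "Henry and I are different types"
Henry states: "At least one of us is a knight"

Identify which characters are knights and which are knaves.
Leo is a knave.
Henry is a knave.

Verification:
- Leo (knave) says "Henry and I are different types" - this is FALSE (a lie) because Leo is a knave and Henry is a knave.
- Henry (knave) says "At least one of us is a knight" - this is FALSE (a lie) because no one is a knight.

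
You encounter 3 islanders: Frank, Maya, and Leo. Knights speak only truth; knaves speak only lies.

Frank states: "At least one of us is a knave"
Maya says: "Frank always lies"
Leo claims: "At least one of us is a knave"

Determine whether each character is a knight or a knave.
Frank is a knight.
Maya is a knave.
Leo is a knight.

Verification:
- Frank (knight) says "At least one of us is a knave" - this is TRUE because Maya is a knave.
- Maya (knave) says "Frank always lies" - this is FALSE (a lie) because Frank is a knight.
- Leo (knight) says "At least one of us is a knave" - this is TRUE because Maya is a knave.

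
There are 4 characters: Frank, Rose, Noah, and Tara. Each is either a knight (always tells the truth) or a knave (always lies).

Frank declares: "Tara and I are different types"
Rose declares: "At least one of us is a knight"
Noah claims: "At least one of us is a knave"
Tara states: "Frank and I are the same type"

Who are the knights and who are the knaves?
Frank is a knight.
Rose is a knight.
Noah is a knight.
Tara is a knave.

Verification:
- Frank (knight) says "Tara and I are different types" - this is TRUE because Frank is a knight and Tara is a knave.
- Rose (knight) says "At least one of us is a knight" - this is TRUE because Frank, Rose, and Noah are knights.
- Noah (knight) says "At least one of us is a knave" - this is TRUE because Tara is a knave.
- Tara (knave) says "Frank and I are the same type" - this is FALSE (a lie) because Tara is a knave and Frank is a knight.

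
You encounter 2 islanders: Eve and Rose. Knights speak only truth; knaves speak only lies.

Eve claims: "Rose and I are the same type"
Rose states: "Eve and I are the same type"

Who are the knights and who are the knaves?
Eve is a knight.
Rose is a knight.

Verification:
- Eve (knight) says "Rose and I are the same type" - this is TRUE because Eve is a knight and Rose is a knight.
- Rose (knight) says "Eve and I are the same type" - this is TRUE because Rose is a knight and Eve is a knight.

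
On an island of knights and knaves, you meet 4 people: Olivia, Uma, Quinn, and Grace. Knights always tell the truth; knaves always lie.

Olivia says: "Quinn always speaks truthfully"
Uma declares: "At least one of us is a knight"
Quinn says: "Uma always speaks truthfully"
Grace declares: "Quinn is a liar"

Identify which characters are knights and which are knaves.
Olivia is a knight.
Uma is a knight.
Quinn is a knight.
Grace is a knave.

Verification:
- Olivia (knight) says "Quinn always speaks truthfully" - this is TRUE because Quinn is a knight.
- Uma (knight) says "At least one of us is a knight" - this is TRUE because Olivia, Uma, and Quinn are knights.
- Quinn (knight) says "Uma always speaks truthfully" - this is TRUE because Uma is a knight.
- Grace (knave) says "Quinn is a liar" - this is FALSE (a lie) because Quinn is a knight.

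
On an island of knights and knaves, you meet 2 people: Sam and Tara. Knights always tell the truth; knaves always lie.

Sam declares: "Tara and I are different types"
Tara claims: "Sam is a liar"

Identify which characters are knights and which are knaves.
Sam is a knight.
Tara is a knave.

Verification:
- Sam (knight) says "Tara and I are different types" - this is TRUE because Sam is a knight and Tara is a knave.
- Tara (knave) says "Sam is a liar" - this is FALSE (a lie) because Sam is a knight.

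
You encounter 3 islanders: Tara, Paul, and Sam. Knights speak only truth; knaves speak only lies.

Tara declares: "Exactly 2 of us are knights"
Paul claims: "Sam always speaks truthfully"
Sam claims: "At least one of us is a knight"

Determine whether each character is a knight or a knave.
Tara is a knave.
Paul is a knave.
Sam is a knave.

Verification:
- Tara (knave) says "Exactly 2 of us are knights" - this is FALSE (a lie) because there are 0 knights.
- Paul (knave) says "Sam always speaks truthfully" - this is FALSE (a lie) because Sam is a knave.
- Sam (knave) says "At least one of us is a knight" - this is FALSE (a lie) because no one is a knight.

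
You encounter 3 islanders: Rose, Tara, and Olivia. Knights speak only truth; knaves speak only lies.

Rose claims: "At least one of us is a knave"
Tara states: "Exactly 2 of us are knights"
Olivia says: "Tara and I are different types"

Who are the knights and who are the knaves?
Rose is a knight.
Tara is a knave.
Olivia is a knave.

Verification:
- Rose (knight) says "At least one of us is a knave" - this is TRUE because Tara and Olivia are knaves.
- Tara (knave) says "Exactly 2 of us are knights" - this is FALSE (a lie) because there are 1 knights.
- Olivia (knave) says "Tara and I are different types" - this is FALSE (a lie) because Olivia is a knave and Tara is a knave.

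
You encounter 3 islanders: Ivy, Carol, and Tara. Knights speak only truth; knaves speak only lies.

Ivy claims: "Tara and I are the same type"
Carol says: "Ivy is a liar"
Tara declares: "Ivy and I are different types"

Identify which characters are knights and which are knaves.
Ivy is a knave.
Carol is a knight.
Tara is a knight.

Verification:
- Ivy (knave) says "Tara and I are the same type" - this is FALSE (a lie) because Ivy is a knave and Tara is a knight.
- Carol (knight) says "Ivy is a liar" - this is TRUE because Ivy is a knave.
- Tara (knight) says "Ivy and I are different types" - this is TRUE because Tara is a knight and Ivy is a knave.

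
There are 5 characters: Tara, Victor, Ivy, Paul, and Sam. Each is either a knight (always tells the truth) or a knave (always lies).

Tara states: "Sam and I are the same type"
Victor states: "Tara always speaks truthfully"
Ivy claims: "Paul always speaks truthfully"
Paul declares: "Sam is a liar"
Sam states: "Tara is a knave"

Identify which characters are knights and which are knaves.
Tara is a knave.
Victor is a knave.
Ivy is a knave.
Paul is a knave.
Sam is a knight.

Verification:
- Tara (knave) says "Sam and I are the same type" - this is FALSE (a lie) because Tara is a knave and Sam is a knight.
- Victor (knave) says "Tara always speaks truthfully" - this is FALSE (a lie) because Tara is a knave.
- Ivy (knave) says "Paul always speaks truthfully" - this is FALSE (a lie) because Paul is a knave.
- Paul (knave) says "Sam is a liar" - this is FALSE (a lie) because Sam is a knight.
- Sam (knight) says "Tara is a knave" - this is TRUE because Tara is a knave.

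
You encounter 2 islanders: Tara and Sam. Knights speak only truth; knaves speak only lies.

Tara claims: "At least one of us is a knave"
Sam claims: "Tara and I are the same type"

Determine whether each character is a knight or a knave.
Tara is a knight.
Sam is a knave.

Verification:
- Tara (knight) says "At least one of us is a knave" - this is TRUE because Sam is a knave.
- Sam (knave) says "Tara and I are the same type" - this is FALSE (a lie) because Sam is a knave and Tara is a knight.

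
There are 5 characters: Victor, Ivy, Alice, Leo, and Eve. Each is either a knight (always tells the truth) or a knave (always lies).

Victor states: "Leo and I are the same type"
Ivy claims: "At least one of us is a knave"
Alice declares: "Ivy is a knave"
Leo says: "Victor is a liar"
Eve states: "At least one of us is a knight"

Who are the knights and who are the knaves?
Victor is a knave.
Ivy is a knight.
Alice is a knave.
Leo is a knight.
Eve is a knight.

Verification:
- Victor (knave) says "Leo and I are the same type" - this is FALSE (a lie) because Victor is a knave and Leo is a knight.
- Ivy (knight) says "At least one of us is a knave" - this is TRUE because Victor and Alice are knaves.
- Alice (knave) says "Ivy is a knave" - this is FALSE (a lie) because Ivy is a knight.
- Leo (knight) says "Victor is a liar" - this is TRUE because Victor is a knave.
- Eve (knight) says "At least one of us is a knight" - this is TRUE because Ivy, Leo, and Eve are knights.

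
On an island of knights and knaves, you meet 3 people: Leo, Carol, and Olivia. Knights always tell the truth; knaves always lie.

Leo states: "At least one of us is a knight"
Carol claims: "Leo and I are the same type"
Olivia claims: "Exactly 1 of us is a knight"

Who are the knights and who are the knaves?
Leo is a knight.
Carol is a knight.
Olivia is a knave.

Verification:
- Leo (knight) says "At least one of us is a knight" - this is TRUE because Leo and Carol are knights.
- Carol (knight) says "Leo and I are the same type" - this is TRUE because Carol is a knight and Leo is a knight.
- Olivia (knave) says "Exactly 1 of us is a knight" - this is FALSE (a lie) because there are 2 knights.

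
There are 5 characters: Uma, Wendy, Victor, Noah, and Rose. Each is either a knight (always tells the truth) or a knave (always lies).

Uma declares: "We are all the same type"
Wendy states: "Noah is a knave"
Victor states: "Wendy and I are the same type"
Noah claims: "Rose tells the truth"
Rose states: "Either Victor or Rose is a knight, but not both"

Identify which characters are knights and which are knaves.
Uma is a knave.
Wendy is a knight.
Victor is a knave.
Noah is a knave.
Rose is a knave.

Verification:
- Uma (knave) says "We are all the same type" - this is FALSE (a lie) because Wendy is a knight and Uma, Victor, Noah, and Rose are knaves.
- Wendy (knight) says "Noah is a knave" - this is TRUE because Noah is a knave.
- Victor (knave) says "Wendy and I are the same type" - this is FALSE (a lie) because Victor is a knave and Wendy is a knight.
- Noah (knave) says "Rose tells the truth" - this is FALSE (a lie) because Rose is a knave.
- Rose (knave) says "Either Victor or Rose is a knight, but not both" - this is FALSE (a lie) because Victor is a knave and Rose is a knave.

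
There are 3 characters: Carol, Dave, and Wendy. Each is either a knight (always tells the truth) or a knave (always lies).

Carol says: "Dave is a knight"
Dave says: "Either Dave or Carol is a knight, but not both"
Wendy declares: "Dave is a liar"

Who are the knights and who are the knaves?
Carol is a knave.
Dave is a knave.
Wendy is a knight.

Verification:
- Carol (knave) says "Dave is a knight" - this is FALSE (a lie) because Dave is a knave.
- Dave (knave) says "Either Dave or Carol is a knight, but not both" - this is FALSE (a lie) because Dave is a knave and Carol is a knave.
- Wendy (knight) says "Dave is a liar" - this is TRUE because Dave is a knave.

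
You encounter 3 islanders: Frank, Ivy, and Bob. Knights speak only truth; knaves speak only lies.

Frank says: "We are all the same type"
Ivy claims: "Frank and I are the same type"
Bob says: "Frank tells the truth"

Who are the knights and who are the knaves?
Frank is a knight.
Ivy is a knight.
Bob is a knight.

Verification:
- Frank (knight) says "We are all the same type" - this is TRUE because Frank, Ivy, and Bob are knights.
- Ivy (knight) says "Frank and I are the same type" - this is TRUE because Ivy is a knight and Frank is a knight.
- Bob (knight) says "Frank tells the truth" - this is TRUE because Frank is a knight.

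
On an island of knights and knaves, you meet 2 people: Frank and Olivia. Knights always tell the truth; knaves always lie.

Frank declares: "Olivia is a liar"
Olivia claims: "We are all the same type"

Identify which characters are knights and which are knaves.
Frank is a knight.
Olivia is a knave.

Verification:
- Frank (knight) says "Olivia is a liar" - this is TRUE because Olivia is a knave.
- Olivia (knave) says "We are all the same type" - this is FALSE (a lie) because Frank is a knight and Olivia is a knave.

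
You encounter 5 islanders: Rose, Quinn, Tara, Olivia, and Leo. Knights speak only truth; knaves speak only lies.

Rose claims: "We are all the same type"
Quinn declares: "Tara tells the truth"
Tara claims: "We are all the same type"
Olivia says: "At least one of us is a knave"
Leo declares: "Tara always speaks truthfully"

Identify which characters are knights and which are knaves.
Rose is a knave.
Quinn is a knave.
Tara is a knave.
Olivia is a knight.
Leo is a knave.

Verification:
- Rose (knave) says "We are all the same type" - this is FALSE (a lie) because Olivia is a knight and Rose, Quinn, Tara, and Leo are knaves.
- Quinn (knave) says "Tara tells the truth" - this is FALSE (a lie) because Tara is a knave.
- Tara (knave) says "We are all the same type" - this is FALSE (a lie) because Olivia is a knight and Rose, Quinn, Tara, and Leo are knaves.
- Olivia (knight) says "At least one of us is a knave" - this is TRUE because Rose, Quinn, Tara, and Leo are knaves.
- Leo (knave) says "Tara always speaks truthfully" - this is FALSE (a lie) because Tara is a knave.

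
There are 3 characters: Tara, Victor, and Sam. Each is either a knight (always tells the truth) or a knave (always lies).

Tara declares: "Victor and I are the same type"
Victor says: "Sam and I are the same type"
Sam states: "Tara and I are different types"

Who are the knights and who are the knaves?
Tara is a knave.
Victor is a knight.
Sam is a knight.

Verification:
- Tara (knave) says "Victor and I are the same type" - this is FALSE (a lie) because Tara is a knave and Victor is a knight.
- Victor (knight) says "Sam and I are the same type" - this is TRUE because Victor is a knight and Sam is a knight.
- Sam (knight) says "Tara and I are different types" - this is TRUE because Sam is a knight and Tara is a knave.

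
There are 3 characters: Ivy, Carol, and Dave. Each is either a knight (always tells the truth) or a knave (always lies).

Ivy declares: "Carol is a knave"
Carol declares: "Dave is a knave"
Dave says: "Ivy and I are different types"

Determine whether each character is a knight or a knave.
Ivy is a knave.
Carol is a knight.
Dave is a knave.

Verification:
- Ivy (knave) says "Carol is a knave" - this is FALSE (a lie) because Carol is a knight.
- Carol (knight) says "Dave is a knave" - this is TRUE because Dave is a knave.
- Dave (knave) says "Ivy and I are different types" - this is FALSE (a lie) because Dave is a knave and Ivy is a knave.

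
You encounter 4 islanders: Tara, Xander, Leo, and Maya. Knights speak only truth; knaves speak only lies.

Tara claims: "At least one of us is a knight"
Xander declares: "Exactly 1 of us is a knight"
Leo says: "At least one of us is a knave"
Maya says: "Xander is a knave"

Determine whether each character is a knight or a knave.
Tara is a knight.
Xander is a knave.
Leo is a knight.
Maya is a knight.

Verification:
- Tara (knight) says "At least one of us is a knight" - this is TRUE because Tara, Leo, and Maya are knights.
- Xander (knave) says "Exactly 1 of us is a knight" - this is FALSE (a lie) because there are 3 knights.
- Leo (knight) says "At least one of us is a knave" - this is TRUE because Xander is a knave.
- Maya (knight) says "Xander is a knave" - this is TRUE because Xander is a knave.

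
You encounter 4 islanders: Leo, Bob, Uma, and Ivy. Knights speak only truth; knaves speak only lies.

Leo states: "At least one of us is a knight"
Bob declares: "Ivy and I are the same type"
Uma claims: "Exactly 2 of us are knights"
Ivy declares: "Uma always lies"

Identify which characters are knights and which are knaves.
Leo is a knight.
Bob is a knight.
Uma is a knave.
Ivy is a knight.

Verification:
- Leo (knight) says "At least one of us is a knight" - this is TRUE because Leo, Bob, and Ivy are knights.
- Bob (knight) says "Ivy and I are the same type" - this is TRUE because Bob is a knight and Ivy is a knight.
- Uma (knave) says "Exactly 2 of us are knights" - this is FALSE (a lie) because there are 3 knights.
- Ivy (knight) says "Uma always lies" - this is TRUE because Uma is a knave.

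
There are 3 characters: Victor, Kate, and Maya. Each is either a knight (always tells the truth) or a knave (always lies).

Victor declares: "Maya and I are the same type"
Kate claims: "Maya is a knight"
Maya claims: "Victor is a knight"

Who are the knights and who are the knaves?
Victor is a knight.
Kate is a knight.
Maya is a knight.

Verification:
- Victor (knight) says "Maya and I are the same type" - this is TRUE because Victor is a knight and Maya is a knight.
- Kate (knight) says "Maya is a knight" - this is TRUE because Maya is a knight.
- Maya (knight) says "Victor is a knight" - this is TRUE because Victor is a knight.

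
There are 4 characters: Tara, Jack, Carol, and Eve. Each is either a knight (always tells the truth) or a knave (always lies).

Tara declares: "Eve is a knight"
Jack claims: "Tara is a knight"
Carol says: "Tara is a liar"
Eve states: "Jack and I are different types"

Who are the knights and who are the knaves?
Tara is a knave.
Jack is a knave.
Carol is a knight.
Eve is a knave.

Verification:
- Tara (knave) says "Eve is a knight" - this is FALSE (a lie) because Eve is a knave.
- Jack (knave) says "Tara is a knight" - this is FALSE (a lie) because Tara is a knave.
- Carol (knight) says "Tara is a liar" - this is TRUE because Tara is a knave.
- Eve (knave) says "Jack and I are different types" - this is FALSE (a lie) because Eve is a knave and Jack is a knave.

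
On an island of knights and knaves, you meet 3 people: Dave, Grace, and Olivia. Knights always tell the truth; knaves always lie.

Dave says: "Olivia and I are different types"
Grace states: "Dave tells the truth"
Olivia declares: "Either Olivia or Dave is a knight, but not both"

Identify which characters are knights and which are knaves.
Dave is a knave.
Grace is a knave.
Olivia is a knave.

Verification:
- Dave (knave) says "Olivia and I are different types" - this is FALSE (a lie) because Dave is a knave and Olivia is a knave.
- Grace (knave) says "Dave tells the truth" - this is FALSE (a lie) because Dave is a knave.
- Olivia (knave) says "Either Olivia or Dave is a knight, but not both" - this is FALSE (a lie) because Olivia is a knave and Dave is a knave.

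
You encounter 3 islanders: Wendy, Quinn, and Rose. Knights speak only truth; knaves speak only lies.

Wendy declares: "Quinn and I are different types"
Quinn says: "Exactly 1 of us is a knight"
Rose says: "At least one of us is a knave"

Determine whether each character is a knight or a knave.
Wendy is a knight.
Quinn is a knave.
Rose is a knight.

Verification:
- Wendy (knight) says "Quinn and I are different types" - this is TRUE because Wendy is a knight and Quinn is a knave.
- Quinn (knave) says "Exactly 1 of us is a knight" - this is FALSE (a lie) because there are 2 knights.
- Rose (knight) says "At least one of us is a knave" - this is TRUE because Quinn is a knave.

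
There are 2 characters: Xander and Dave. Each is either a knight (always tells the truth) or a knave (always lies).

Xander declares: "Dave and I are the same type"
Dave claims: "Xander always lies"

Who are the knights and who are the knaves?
Xander is a knave.
Dave is a knight.

Verification:
- Xander (knave) says "Dave and I are the same type" - this is FALSE (a lie) because Xander is a knave and Dave is a knight.
- Dave (knight) says "Xander always lies" - this is TRUE because Xander is a knave.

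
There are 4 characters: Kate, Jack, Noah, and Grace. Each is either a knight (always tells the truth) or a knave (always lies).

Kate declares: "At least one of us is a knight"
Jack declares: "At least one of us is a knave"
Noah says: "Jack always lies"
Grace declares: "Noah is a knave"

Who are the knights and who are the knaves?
Kate is a knight.
Jack is a knight.
Noah is a knave.
Grace is a knight.

Verification:
- Kate (knight) says "At least one of us is a knight" - this is TRUE because Kate, Jack, and Grace are knights.
- Jack (knight) says "At least one of us is a knave" - this is TRUE because Noah is a knave.
- Noah (knave) says "Jack always lies" - this is FALSE (a lie) because Jack is a knight.
- Grace (knight) says "Noah is a knave" - this is TRUE because Noah is a knave.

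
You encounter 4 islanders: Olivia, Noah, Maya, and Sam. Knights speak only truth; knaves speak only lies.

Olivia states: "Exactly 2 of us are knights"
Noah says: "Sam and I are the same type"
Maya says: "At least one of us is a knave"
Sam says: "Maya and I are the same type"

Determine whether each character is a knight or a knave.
Olivia is a knave.
Noah is a knight.
Maya is a knight.
Sam is a knight.

Verification:
- Olivia (knave) says "Exactly 2 of us are knights" - this is FALSE (a lie) because there are 3 knights.
- Noah (knight) says "Sam and I are the same type" - this is TRUE because Noah is a knight and Sam is a knight.
- Maya (knight) says "At least one of us is a knave" - this is TRUE because Olivia is a knave.
- Sam (knight) says "Maya and I are the same type" - this is TRUE because Sam is a knight and Maya is a knight.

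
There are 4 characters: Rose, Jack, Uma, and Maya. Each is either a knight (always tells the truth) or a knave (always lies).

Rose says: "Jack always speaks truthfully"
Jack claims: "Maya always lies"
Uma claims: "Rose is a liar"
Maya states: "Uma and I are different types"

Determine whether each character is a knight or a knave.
Rose is a knight.
Jack is a knight.
Uma is a knave.
Maya is a knave.

Verification:
- Rose (knight) says "Jack always speaks truthfully" - this is TRUE because Jack is a knight.
- Jack (knight) says "Maya always lies" - this is TRUE because Maya is a knave.
- Uma (knave) says "Rose is a liar" - this is FALSE (a lie) because Rose is a knight.
- Maya (knave) says "Uma and I are different types" - this is FALSE (a lie) because Maya is a knave and Uma is a knave.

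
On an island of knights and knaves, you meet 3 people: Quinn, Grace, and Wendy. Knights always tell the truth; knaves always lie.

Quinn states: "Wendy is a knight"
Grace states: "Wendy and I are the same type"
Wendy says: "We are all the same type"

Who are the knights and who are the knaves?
Quinn is a knight.
Grace is a knight.
Wendy is a knight.

Verification:
- Quinn (knight) says "Wendy is a knight" - this is TRUE because Wendy is a knight.
- Grace (knight) says "Wendy and I are the same type" - this is TRUE because Grace is a knight and Wendy is a knight.
- Wendy (knight) says "We are all the same type" - this is TRUE because Quinn, Grace, and Wendy are knights.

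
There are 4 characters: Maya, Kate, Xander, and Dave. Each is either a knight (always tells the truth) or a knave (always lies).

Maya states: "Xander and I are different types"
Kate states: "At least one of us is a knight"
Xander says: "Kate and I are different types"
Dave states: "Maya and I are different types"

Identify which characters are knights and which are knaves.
Maya is a knave.
Kate is a knave.
Xander is a knave.
Dave is a knave.

Verification:
- Maya (knave) says "Xander and I are different types" - this is FALSE (a lie) because Maya is a knave and Xander is a knave.
- Kate (knave) says "At least one of us is a knight" - this is FALSE (a lie) because no one is a knight.
- Xander (knave) says "Kate and I are different types" - this is FALSE (a lie) because Xander is a knave and Kate is a knave.
- Dave (knave) says "Maya and I are different types" - this is FALSE (a lie) because Dave is a knave and Maya is a knave.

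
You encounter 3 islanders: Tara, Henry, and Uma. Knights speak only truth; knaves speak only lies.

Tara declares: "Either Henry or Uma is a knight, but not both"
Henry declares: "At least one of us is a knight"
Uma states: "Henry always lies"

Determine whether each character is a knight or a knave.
Tara is a knight.
Henry is a knight.
Uma is a knave.

Verification:
- Tara (knight) says "Either Henry or Uma is a knight, but not both" - this is TRUE because Henry is a knight and Uma is a knave.
- Henry (knight) says "At least one of us is a knight" - this is TRUE because Tara and Henry are knights.
- Uma (knave) says "Henry always lies" - this is FALSE (a lie) because Henry is a knight.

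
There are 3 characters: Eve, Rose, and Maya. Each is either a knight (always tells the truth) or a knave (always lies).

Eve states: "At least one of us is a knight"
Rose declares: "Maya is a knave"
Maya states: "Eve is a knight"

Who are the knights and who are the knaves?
Eve is a knight.
Rose is a knave.
Maya is a knight.

Verification:
- Eve (knight) says "At least one of us is a knight" - this is TRUE because Eve and Maya are knights.
- Rose (knave) says "Maya is a knave" - this is FALSE (a lie) because Maya is a knight.
- Maya (knight) says "Eve is a knight" - this is TRUE because Eve is a knight.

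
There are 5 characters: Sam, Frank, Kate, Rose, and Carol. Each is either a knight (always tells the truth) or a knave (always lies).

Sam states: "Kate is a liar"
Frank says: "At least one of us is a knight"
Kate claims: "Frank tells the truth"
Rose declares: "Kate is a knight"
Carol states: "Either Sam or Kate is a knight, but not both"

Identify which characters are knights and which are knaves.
Sam is a knave.
Frank is a knight.
Kate is a knight.
Rose is a knight.
Carol is a knight.

Verification:
- Sam (knave) says "Kate is a liar" - this is FALSE (a lie) because Kate is a knight.
- Frank (knight) says "At least one of us is a knight" - this is TRUE because Frank, Kate, Rose, and Carol are knights.
- Kate (knight) says "Frank tells the truth" - this is TRUE because Frank is a knight.
- Rose (knight) says "Kate is a knight" - this is TRUE because Kate is a knight.
- Carol (knight) says "Either Sam or Kate is a knight, but not both" - this is TRUE because Sam is a knave and Kate is a knight.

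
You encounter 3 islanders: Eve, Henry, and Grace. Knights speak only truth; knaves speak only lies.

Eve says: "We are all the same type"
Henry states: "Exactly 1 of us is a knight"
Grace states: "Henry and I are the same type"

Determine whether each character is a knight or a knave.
Eve is a knave.
Henry is a knight.
Grace is a knave.

Verification:
- Eve (knave) says "We are all the same type" - this is FALSE (a lie) because Henry is a knight and Eve and Grace are knaves.
- Henry (knight) says "Exactly 1 of us is a knight" - this is TRUE because there are 1 knights.
- Grace (knave) says "Henry and I are the same type" - this is FALSE (a lie) because Grace is a knave and Henry is a knight.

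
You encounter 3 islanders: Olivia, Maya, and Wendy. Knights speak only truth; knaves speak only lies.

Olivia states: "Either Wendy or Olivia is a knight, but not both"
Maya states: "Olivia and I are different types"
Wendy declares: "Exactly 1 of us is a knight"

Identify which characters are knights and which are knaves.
Olivia is a knave.
Maya is a knave.
Wendy is a knave.

Verification:
- Olivia (knave) says "Either Wendy or Olivia is a knight, but not both" - this is FALSE (a lie) because Wendy is a knave and Olivia is a knave.
- Maya (knave) says "Olivia and I are different types" - this is FALSE (a lie) because Maya is a knave and Olivia is a knave.
- Wendy (knave) says "Exactly 1 of us is a knight" - this is FALSE (a lie) because there are 0 knights.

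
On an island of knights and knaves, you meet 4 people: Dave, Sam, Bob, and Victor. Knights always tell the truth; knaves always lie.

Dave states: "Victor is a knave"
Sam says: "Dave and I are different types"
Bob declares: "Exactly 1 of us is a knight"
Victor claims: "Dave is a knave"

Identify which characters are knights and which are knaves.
Dave is a knave.
Sam is a knight.
Bob is a knave.
Victor is a knight.

Verification:
- Dave (knave) says "Victor is a knave" - this is FALSE (a lie) because Victor is a knight.
- Sam (knight) says "Dave and I are different types" - this is TRUE because Sam is a knight and Dave is a knave.
- Bob (knave) says "Exactly 1 of us is a knight" - this is FALSE (a lie) because there are 2 knights.
- Victor (knight) says "Dave is a knave" - this is TRUE because Dave is a knave.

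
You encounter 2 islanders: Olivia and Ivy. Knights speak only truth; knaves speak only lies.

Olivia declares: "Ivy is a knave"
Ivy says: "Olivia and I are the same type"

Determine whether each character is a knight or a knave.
Olivia is a knight.
Ivy is a knave.

Verification:
- Olivia (knight) says "Ivy is a knave" - this is TRUE because Ivy is a knave.
- Ivy (knave) says "Olivia and I are the same type" - this is FALSE (a lie) because Ivy is a knave and Olivia is a knight.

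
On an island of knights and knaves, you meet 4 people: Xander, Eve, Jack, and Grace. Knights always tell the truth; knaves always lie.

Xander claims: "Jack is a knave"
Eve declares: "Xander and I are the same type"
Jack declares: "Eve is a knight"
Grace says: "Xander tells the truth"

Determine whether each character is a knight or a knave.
Xander is a knight.
Eve is a knave.
Jack is a knave.
Grace is a knight.

Verification:
- Xander (knight) says "Jack is a knave" - this is TRUE because Jack is a knave.
- Eve (knave) says "Xander and I are the same type" - this is FALSE (a lie) because Eve is a knave and Xander is a knight.
- Jack (knave) says "Eve is a knight" - this is FALSE (a lie) because Eve is a knave.
- Grace (knight) says "Xander tells the truth" - this is TRUE because Xander is a knight.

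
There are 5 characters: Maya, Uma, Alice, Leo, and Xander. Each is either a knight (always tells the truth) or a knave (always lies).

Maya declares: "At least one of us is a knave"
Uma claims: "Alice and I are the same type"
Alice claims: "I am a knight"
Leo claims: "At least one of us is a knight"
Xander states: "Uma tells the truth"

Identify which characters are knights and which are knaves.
Maya is a knight.
Uma is a knave.
Alice is a knight.
Leo is a knight.
Xander is a knave.

Verification:
- Maya (knight) says "At least one of us is a knave" - this is TRUE because Uma and Xander are knaves.
- Uma (knave) says "Alice and I are the same type" - this is FALSE (a lie) because Uma is a knave and Alice is a knight.
- Alice (knight) says "I am a knight" - this is TRUE because Alice is a knight.
- Leo (knight) says "At least one of us is a knight" - this is TRUE because Maya, Alice, and Leo are knights.
- Xander (knave) says "Uma tells the truth" - this is FALSE (a lie) because Uma is a knave.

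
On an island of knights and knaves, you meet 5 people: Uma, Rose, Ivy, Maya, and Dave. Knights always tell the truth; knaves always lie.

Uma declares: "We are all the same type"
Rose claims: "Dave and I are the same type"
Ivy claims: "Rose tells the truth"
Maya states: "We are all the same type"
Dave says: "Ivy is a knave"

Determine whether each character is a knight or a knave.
Uma is a knave.
Rose is a knave.
Ivy is a knave.
Maya is a knave.
Dave is a knight.

Verification:
- Uma (knave) says "We are all the same type" - this is FALSE (a lie) because Dave is a knight and Uma, Rose, Ivy, and Maya are knaves.
- Rose (knave) says "Dave and I are the same type" - this is FALSE (a lie) because Rose is a knave and Dave is a knight.
- Ivy (knave) says "Rose tells the truth" - this is FALSE (a lie) because Rose is a knave.
- Maya (knave) says "We are all the same type" - this is FALSE (a lie) because Dave is a knight and Uma, Rose, Ivy, and Maya are knaves.
- Dave (knight) says "Ivy is a knave" - this is TRUE because Ivy is a knave.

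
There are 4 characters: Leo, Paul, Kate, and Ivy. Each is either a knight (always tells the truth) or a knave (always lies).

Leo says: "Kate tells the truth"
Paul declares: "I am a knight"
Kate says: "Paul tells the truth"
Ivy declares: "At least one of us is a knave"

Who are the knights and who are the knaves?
Leo is a knave.
Paul is a knave.
Kate is a knave.
Ivy is a knight.

Verification:
- Leo (knave) says "Kate tells the truth" - this is FALSE (a lie) because Kate is a knave.
- Paul (knave) says "I am a knight" - this is FALSE (a lie) because Paul is a knave.
- Kate (knave) says "Paul tells the truth" - this is FALSE (a lie) because Paul is a knave.
- Ivy (knight) says "At least one of us is a knave" - this is TRUE because Leo, Paul, and Kate are knaves.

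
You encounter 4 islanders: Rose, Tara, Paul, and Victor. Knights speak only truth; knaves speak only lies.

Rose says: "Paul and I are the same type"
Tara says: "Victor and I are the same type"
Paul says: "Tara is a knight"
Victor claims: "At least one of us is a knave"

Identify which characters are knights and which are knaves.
Rose is a knave.
Tara is a knight.
Paul is a knight.
Victor is a knight.

Verification:
- Rose (knave) says "Paul and I are the same type" - this is FALSE (a lie) because Rose is a knave and Paul is a knight.
- Tara (knight) says "Victor and I are the same type" - this is TRUE because Tara is a knight and Victor is a knight.
- Paul (knight) says "Tara is a knight" - this is TRUE because Tara is a knight.
- Victor (knight) says "At least one of us is a knave" - this is TRUE because Rose is a knave.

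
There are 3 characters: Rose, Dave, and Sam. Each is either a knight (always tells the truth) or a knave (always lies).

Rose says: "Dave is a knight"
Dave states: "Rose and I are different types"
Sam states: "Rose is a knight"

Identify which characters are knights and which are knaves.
Rose is a knave.
Dave is a knave.
Sam is a knave.

Verification:
- Rose (knave) says "Dave is a knight" - this is FALSE (a lie) because Dave is a knave.
- Dave (knave) says "Rose and I are different types" - this is FALSE (a lie) because Dave is a knave and Rose is a knave.
- Sam (knave) says "Rose is a knight" - this is FALSE (a lie) because Rose is a knave.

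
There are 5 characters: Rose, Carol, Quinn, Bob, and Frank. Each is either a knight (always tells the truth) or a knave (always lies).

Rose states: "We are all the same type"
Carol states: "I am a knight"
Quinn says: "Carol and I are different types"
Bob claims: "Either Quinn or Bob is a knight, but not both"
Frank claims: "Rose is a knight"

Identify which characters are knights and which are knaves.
Rose is a knave.
Carol is a knave.
Quinn is a knave.
Bob is a knight.
Frank is a knave.

Verification:
- Rose (knave) says "We are all the same type" - this is FALSE (a lie) because Bob is a knight and Rose, Carol, Quinn, and Frank are knaves.
- Carol (knave) says "I am a knight" - this is FALSE (a lie) because Carol is a knave.
- Quinn (knave) says "Carol and I are different types" - this is FALSE (a lie) because Quinn is a knave and Carol is a knave.
- Bob (knight) says "Either Quinn or Bob is a knight, but not both" - this is TRUE because Quinn is a knave and Bob is a knight.
- Frank (knave) says "Rose is a knight" - this is FALSE (a lie) because Rose is a knave.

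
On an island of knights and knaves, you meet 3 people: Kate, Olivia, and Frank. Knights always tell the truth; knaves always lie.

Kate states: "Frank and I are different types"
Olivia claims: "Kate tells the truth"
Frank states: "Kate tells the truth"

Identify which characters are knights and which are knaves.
Kate is a knave.
Olivia is a knave.
Frank is a knave.

Verification:
- Kate (knave) says "Frank and I are different types" - this is FALSE (a lie) because Kate is a knave and Frank is a knave.
- Olivia (knave) says "Kate tells the truth" - this is FALSE (a lie) because Kate is a knave.
- Frank (knave) says "Kate tells the truth" - this is FALSE (a lie) because Kate is a knave.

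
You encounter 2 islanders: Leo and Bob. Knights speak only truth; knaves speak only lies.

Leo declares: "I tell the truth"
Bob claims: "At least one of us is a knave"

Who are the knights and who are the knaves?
Leo is a knave.
Bob is a knight.

Verification:
- Leo (knave) says "I tell the truth" - this is FALSE (a lie) because Leo is a knave.
- Bob (knight) says "At least one of us is a knave" - this is TRUE because Leo is a knave.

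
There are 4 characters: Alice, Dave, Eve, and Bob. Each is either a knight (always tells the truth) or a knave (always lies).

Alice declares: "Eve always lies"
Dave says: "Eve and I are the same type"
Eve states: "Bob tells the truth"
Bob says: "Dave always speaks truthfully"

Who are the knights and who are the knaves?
Alice is a knave.
Dave is a knight.
Eve is a knight.
Bob is a knight.

Verification:
- Alice (knave) says "Eve always lies" - this is FALSE (a lie) because Eve is a knight.
- Dave (knight) says "Eve and I are the same type" - this is TRUE because Dave is a knight and Eve is a knight.
- Eve (knight) says "Bob tells the truth" - this is TRUE because Bob is a knight.
- Bob (knight) says "Dave always speaks truthfully" - this is TRUE because Dave is a knight.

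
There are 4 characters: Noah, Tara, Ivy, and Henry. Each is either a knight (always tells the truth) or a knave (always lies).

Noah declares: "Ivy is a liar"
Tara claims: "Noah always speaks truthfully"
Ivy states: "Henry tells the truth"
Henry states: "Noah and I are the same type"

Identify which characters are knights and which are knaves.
Noah is a knight.
Tara is a knight.
Ivy is a knave.
Henry is a knave.

Verification:
- Noah (knight) says "Ivy is a liar" - this is TRUE because Ivy is a knave.
- Tara (knight) says "Noah always speaks truthfully" - this is TRUE because Noah is a knight.
- Ivy (knave) says "Henry tells the truth" - this is FALSE (a lie) because Henry is a knave.
- Henry (knave) says "Noah and I are the same type" - this is FALSE (a lie) because Henry is a knave and Noah is a knight.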